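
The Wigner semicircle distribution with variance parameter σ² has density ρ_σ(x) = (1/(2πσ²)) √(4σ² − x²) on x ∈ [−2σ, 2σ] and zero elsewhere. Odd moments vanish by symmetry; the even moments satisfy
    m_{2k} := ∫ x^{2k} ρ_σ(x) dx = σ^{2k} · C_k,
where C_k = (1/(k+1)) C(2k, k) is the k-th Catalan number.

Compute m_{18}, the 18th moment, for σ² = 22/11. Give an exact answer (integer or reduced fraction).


By the scaled semicircle moment identity, m_{2k} = σ^{2k} · C_k with k = 9.
C_9 = (1/(k+1)) · C(2k, k) = (1/10) · C(18, 9) = (1/10) · 48620 = 4862.
σ^{2k} = (σ²)^k = (22/11)^9 = 512.

Therefore m_{18} = σ^{18} · C_9 = 512 · 4862 = 2489344.


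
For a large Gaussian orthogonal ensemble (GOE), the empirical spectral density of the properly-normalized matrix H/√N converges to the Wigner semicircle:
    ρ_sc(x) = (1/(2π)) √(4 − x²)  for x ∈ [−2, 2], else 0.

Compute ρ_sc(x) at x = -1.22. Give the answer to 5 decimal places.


ρ_sc(x) = (1/(2π)) √(4 − x²). With x = -1.22:
  4 − x² = 4 − (-1.22)² = 4 − 1.488400 = 2.511600.
  √(4 − x²) = 1.584803.
  1/(2π) = 0.159155.
  ρ_sc(-1.22) = 0.159155 · 1.584803 = 0.252229.

Rounded to 5 decimal places: ρ_sc(-1.22) ≈ 0.25223.


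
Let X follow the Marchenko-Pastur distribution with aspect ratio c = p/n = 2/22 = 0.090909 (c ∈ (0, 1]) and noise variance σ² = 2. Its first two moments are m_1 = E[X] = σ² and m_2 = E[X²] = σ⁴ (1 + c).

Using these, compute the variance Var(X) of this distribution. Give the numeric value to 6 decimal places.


m_1 = E[X] = σ² = 2, so m_1² = 4.
m_2 = E[X²] = σ⁴ (1 + c) = 4 · (1 + 0.090909) = 4 · 1.090909 = 4.363636.
(Note m_2 − m_1² simplifies to c · σ⁴ = 0.090909 · 4.)

Var(X) = m_2 − m_1² = 4.363636 − 4 = 0.363636.


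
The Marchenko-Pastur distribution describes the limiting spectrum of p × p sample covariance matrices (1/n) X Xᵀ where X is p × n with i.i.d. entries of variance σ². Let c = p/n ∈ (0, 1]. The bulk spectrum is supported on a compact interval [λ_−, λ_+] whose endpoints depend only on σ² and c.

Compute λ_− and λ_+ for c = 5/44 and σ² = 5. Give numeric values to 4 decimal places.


c = 5/44 = 0.113636; √c = 0.337100.
λ_− = σ² (1 − √c)² = 5 · (1 − 0.337100)² = 5 · (0.662900)² = 2.197183.
λ_+ = σ² (1 + √c)² = 5 · (1 + 0.337100)² = 5 · (1.337100)² = 8.939181.

Rounded to 4 decimal places: λ_− ≈ 2.1972, λ_+ ≈ 8.9392.


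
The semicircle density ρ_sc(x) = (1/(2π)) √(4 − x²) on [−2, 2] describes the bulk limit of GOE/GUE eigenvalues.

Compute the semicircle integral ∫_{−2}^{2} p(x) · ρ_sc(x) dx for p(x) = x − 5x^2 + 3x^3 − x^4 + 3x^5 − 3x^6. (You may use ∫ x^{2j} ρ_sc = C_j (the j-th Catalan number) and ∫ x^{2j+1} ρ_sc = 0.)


Write p(x) = Σ a_i x^i, split into monomials and integrate each against ρ_sc separately.
Using ∫ x^{2j} ρ_sc = C_j = (1/(j+1)) C(2j, j) (Catalan numbers) and ∫ x^{2j+1} ρ_sc = 0 (odd monomials vanish by symmetry):
  i = 1 (odd): ∫ x^1 ρ_sc = 0 (vanishes)
  i = 2 (even): a_2 · C_{1} = -5 · 1 = -5
  i = 3 (odd): ∫ x^3 ρ_sc = 0 (vanishes)
  i = 4 (even): a_4 · C_{2} = -1 · 2 = -2
  i = 5 (odd): ∫ x^5 ρ_sc = 0 (vanishes)
  i = 6 (even): a_6 · C_{3} = -3 · 5 = -15

Summing the contributions: ∫_{−2}^{2} p(x) ρ_sc(x) dx = (-5) + (-2) + (-15) = -22.


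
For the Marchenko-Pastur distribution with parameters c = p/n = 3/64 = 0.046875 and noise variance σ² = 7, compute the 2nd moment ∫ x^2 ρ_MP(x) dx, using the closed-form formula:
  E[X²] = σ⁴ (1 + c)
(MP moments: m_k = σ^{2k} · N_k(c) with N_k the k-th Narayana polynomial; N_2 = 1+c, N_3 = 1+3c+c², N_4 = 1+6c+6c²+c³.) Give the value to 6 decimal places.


E[X²] = σ⁴ (1 + c) (second MP moment). With σ² = 7 (so σ⁴ = 49) and c = 3/64 = 0.046875: E[X²] = 49 · (1 + 0.046875) = 49 · 1.046875.

So E[X^2] = 51.296875.


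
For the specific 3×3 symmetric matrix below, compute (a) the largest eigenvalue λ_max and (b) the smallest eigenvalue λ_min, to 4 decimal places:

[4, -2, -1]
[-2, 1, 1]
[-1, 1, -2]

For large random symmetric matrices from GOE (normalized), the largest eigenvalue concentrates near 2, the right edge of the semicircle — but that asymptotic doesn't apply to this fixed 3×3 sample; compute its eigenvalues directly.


Since M is real symmetric, all three eigenvalues are real; they are the roots of det(λI − M) = λ³ − (tr M) λ² + s λ − det M, where s is the sum of the principal 2×2 minors.
tr M = 4 + 1 + (-2) = 3.
s = (4·1 − (-2)²) + (4·(-2) − (-1)²) + (1·(-2) − 1²) = 0 + (-9) + (-3) = -12.
det M (expand along row 1) = 4·(-3) − (-2)·5 + (-1)·(-1) = -1.
Characteristic polynomial: λ³ − 3λ² − 12λ + 1 = 0.
Substitute λ = y + (tr M)/3 = y + 1.000000 to remove the quadratic term: y³ + p·y + q = 0 with p = s − (tr M)²/3 = -15.000000 and q = −2(tr M)³/27 + (tr M)·s/3 − det M = -13.000000.
Three real roots ⇒ use the trigonometric (Viète) form: r = 2√(−p/3) = 4.472136, φ = arccos(3q/(p·r)) = arccos(0.581378) = 0.950375 rad.
y_k = r·cos(φ/3 − 2πk/3) for k = 0, 1, 2 gives y = 4.249601, -0.918290, -3.331311.
λ_k = y_k + 1.000000 gives λ = 5.2496, 0.0817, -2.3313 (check: the sum is 3.0000 = tr M).

Hence λ_max = 5.2496 and λ_min = -2.3313.


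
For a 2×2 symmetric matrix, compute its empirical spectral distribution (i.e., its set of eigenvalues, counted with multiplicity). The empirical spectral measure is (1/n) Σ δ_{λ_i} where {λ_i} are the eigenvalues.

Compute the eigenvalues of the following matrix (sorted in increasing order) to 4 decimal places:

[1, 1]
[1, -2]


Since M is real symmetric, both eigenvalues are real; they are the roots of det(λI − M) = λ² − (tr M) λ + det M.
tr M = 1 + (-2) = -1.
det M = 1·(-2) − 1² = -2 − 1 = -3.
Characteristic polynomial: λ² + λ − 3 = 0.
Discriminant Δ = (tr M)² − 4·det M = 1 − (-12) = 13; √Δ = 3.605551.
λ = (tr M ± √Δ)/2 = (-1 ± 3.605551)/2, giving (tr M − √Δ)/2 = -2.3028 and (tr M + √Δ)/2 = 1.3028.

Eigenvalues sorted in increasing order: [-2.3028, 1.3028].


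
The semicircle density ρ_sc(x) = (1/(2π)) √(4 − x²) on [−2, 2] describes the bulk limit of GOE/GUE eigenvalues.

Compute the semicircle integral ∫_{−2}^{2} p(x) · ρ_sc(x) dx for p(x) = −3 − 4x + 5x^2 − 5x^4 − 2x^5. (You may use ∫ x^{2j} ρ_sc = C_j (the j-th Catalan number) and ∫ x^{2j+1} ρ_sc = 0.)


Write p(x) = Σ a_i x^i, split into monomials and integrate each against ρ_sc separately.
Using ∫ x^{2j} ρ_sc = C_j = (1/(j+1)) C(2j, j) (Catalan numbers) and ∫ x^{2j+1} ρ_sc = 0 (odd monomials vanish by symmetry):
  i = 0 (even): a_0 · C_{0} = -3 · 1 = -3
  i = 1 (odd): ∫ x^1 ρ_sc = 0 (vanishes)
  i = 2 (even): a_2 · C_{1} = 5 · 1 = 5
  i = 4 (even): a_4 · C_{2} = -5 · 2 = -10
  i = 5 (odd): ∫ x^5 ρ_sc = 0 (vanishes)

Summing the contributions: ∫_{−2}^{2} p(x) ρ_sc(x) dx = (-3) + 5 + (-10) = -8.


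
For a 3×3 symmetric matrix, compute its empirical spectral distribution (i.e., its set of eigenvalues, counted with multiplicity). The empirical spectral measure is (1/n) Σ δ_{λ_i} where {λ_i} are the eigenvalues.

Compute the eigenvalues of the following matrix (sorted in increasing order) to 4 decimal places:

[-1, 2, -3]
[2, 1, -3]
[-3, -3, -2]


Since M is real symmetric, all three eigenvalues are real; they are the roots of det(λI − M) = λ³ − (tr M) λ² + s λ − det M, where s is the sum of the principal 2×2 minors.
tr M = -1 + 1 + (-2) = -2.
s = ((-1)·1 − 2²) + ((-1)·(-2) − (-3)²) + (1·(-2) − (-3)²) = -5 + (-7) + (-11) = -23.
det M (expand along row 1) = (-1)·(-11) − 2·(-13) + (-3)·(-3) = 46.
Characteristic polynomial: λ³ + 2λ² − 23λ − 46 = 0.
Substitute λ = y + (tr M)/3 = y − 0.666667 to remove the quadratic term: y³ + p·y + q = 0 with p = s − (tr M)²/3 = -24.333333 and q = −2(tr M)³/27 + (tr M)·s/3 − det M = -30.074074.
Three real roots ⇒ use the trigonometric (Viète) form: r = 2√(−p/3) = 5.696002, φ = arccos(3q/(p·r)) = arccos(0.650941) = 0.861973 rad.
y_k = r·cos(φ/3 − 2πk/3) for k = 0, 1, 2 gives y = 5.462498, -1.333333, -4.129165.
λ_k = y_k − 0.666667 gives λ = 4.7958, -2.0000, -4.7958 (check: the sum is -2.0000 = tr M).

Eigenvalues sorted in increasing order: [-4.7958, -2.0000, 4.7958].


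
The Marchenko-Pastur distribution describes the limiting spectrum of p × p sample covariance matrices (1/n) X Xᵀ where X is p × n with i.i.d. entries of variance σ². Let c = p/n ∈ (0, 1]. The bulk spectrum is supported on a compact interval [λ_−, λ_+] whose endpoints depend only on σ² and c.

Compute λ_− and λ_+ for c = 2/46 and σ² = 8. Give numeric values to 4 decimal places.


c = 2/46 = 0.043478; √c = 0.208514.
λ_− = σ² (1 − √c)² = 8 · (1 − 0.208514)² = 8 · (0.791486)² = 5.011595.
λ_+ = σ² (1 + √c)² = 8 · (1 + 0.208514)² = 8 · (1.208514)² = 11.684057.

Rounded to 4 decimal places: λ_− ≈ 5.0116, λ_+ ≈ 11.6841.


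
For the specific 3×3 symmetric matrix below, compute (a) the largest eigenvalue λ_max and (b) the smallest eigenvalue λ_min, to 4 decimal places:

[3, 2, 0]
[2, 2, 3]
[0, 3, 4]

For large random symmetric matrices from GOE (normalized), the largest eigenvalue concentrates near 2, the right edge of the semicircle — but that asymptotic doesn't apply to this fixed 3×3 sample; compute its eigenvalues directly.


Since M is real symmetric, all three eigenvalues are real; they are the roots of det(λI − M) = λ³ − (tr M) λ² + s λ − det M, where s is the sum of the principal 2×2 minors.
tr M = 3 + 2 + 4 = 9.
s = (3·2 − 2²) + (3·4 − 0²) + (2·4 − 3²) = 2 + 12 + (-1) = 13.
det M (expand along row 1) = 3·(-1) − 2·8 + 0·6 = -19.
Characteristic polynomial: λ³ − 9λ² + 13λ + 19 = 0.
Substitute λ = y + (tr M)/3 = y + 3.000000 to remove the quadratic term: y³ + p·y + q = 0 with p = s − (tr M)²/3 = -14.000000 and q = −2(tr M)³/27 + (tr M)·s/3 − det M = 4.000000.
Three real roots ⇒ use the trigonometric (Viète) form: r = 2√(−p/3) = 4.320494, φ = arccos(3q/(p·r)) = arccos(-0.198390) = 1.770511 rad.
y_k = r·cos(φ/3 − 2πk/3) for k = 0, 1, 2 gives y = 3.589664, 0.287410, -3.877074.
λ_k = y_k + 3.000000 gives λ = 6.5897, 3.2874, -0.8771 (check: the sum is 9.0000 = tr M).

Hence λ_max = 6.5897 and λ_min = -0.8771.


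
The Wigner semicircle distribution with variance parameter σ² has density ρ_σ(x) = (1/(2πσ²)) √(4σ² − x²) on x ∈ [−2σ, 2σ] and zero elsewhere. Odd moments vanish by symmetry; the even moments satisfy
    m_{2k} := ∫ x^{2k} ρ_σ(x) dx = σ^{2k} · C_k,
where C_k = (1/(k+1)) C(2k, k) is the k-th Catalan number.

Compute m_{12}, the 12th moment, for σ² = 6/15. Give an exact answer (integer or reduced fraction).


By the scaled semicircle moment identity, m_{2k} = σ^{2k} · C_k with k = 6.
C_6 = (1/(k+1)) · C(2k, k) = (1/7) · C(12, 6) = (1/7) · 924 = 132.
σ^{2k} = (σ²)^k = (6/15)^6 = 64/15625.

Therefore m_{12} = σ^{12} · C_6 = (64/15625) · 132 = 8448/15625.


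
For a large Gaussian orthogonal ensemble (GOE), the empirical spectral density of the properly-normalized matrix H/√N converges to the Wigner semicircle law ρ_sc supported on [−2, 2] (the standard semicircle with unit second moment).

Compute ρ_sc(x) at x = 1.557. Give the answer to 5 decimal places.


ρ_sc(x) = (1/(2π)) √(4 − x²). With x = 1.557:
  4 − x² = 4 − (1.557)² = 4 − 2.424249 = 1.575751.
  √(4 − x²) = 1.255289.
  1/(2π) = 0.159155.
  ρ_sc(1.557) = 0.159155 · 1.255289 = 0.199785.

Rounded to 5 decimal places: ρ_sc(1.557) ≈ 0.19979.


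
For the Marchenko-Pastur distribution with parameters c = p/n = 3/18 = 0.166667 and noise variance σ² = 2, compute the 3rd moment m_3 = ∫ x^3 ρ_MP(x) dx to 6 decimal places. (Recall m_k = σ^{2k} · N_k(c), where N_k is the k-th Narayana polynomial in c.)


E[X³] = σ⁶ (1 + 3c + c²) (third MP moment). With σ² = 2 (so σ⁶ = 8) and c = 3/18 = 0.166667: E[X³] = 8 · (1 + 3·0.166667 + (0.166667)²) = 8 · 1.527778.

So E[X^3] = 12.222222.


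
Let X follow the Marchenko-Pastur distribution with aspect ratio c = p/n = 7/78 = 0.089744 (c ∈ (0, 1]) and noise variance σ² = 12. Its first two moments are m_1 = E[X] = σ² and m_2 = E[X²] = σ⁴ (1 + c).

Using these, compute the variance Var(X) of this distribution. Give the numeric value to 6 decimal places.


m_1 = E[X] = σ² = 12, so m_1² = 144.
m_2 = E[X²] = σ⁴ (1 + c) = 144 · (1 + 0.089744) = 144 · 1.089744 = 156.923077.
(Note m_2 − m_1² simplifies to c · σ⁴ = 0.089744 · 144.)

Var(X) = m_2 − m_1² = 156.923077 − 144 = 12.923077.


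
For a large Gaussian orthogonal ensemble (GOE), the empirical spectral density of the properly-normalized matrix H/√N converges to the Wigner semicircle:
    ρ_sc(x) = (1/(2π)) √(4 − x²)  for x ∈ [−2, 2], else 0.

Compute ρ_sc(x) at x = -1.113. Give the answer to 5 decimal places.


ρ_sc(x) = (1/(2π)) √(4 − x²). With x = -1.113:
  4 − x² = 4 − (-1.113)² = 4 − 1.238769 = 2.761231.
  √(4 − x²) = 1.661695.
  1/(2π) = 0.159155.
  ρ_sc(-1.113) = 0.159155 · 1.661695 = 0.264467.

Rounded to 5 decimal places: ρ_sc(-1.113) ≈ 0.26447.


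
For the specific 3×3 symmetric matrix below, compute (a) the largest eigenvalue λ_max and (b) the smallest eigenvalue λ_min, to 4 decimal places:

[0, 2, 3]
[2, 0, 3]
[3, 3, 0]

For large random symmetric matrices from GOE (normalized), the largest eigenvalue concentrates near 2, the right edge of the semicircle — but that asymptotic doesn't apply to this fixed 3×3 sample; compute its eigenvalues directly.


Since M is real symmetric, all three eigenvalues are real; they are the roots of det(λI − M) = λ³ − (tr M) λ² + s λ − det M, where s is the sum of the principal 2×2 minors.
tr M = 0 + 0 + 0 = 0.
s = (0·0 − 2²) + (0·0 − 3²) + (0·0 − 3²) = -4 + (-9) + (-9) = -22.
det M (expand along row 1) = 0·(-9) − 2·(-9) + 3·6 = 36.
Characteristic polynomial: λ³ − 22λ − 36 = 0.
Substitute λ = y + (tr M)/3 = y + 0.000000 to remove the quadratic term: y³ + p·y + q = 0 with p = s − (tr M)²/3 = -22.000000 and q = −2(tr M)³/27 + (tr M)·s/3 − det M = -36.000000.
Three real roots ⇒ use the trigonometric (Viète) form: r = 2√(−p/3) = 5.416026, φ = arccos(3q/(p·r)) = arccos(0.906401) = 0.436112 rad.
y_k = r·cos(φ/3 − 2πk/3) for k = 0, 1, 2 gives y = 5.358899, -2.000000, -3.358899.
λ_k = y_k + 0.000000 gives λ = 5.3589, -2.0000, -3.3589 (check: the sum is 0.0000 = tr M).

Hence λ_max = 5.3589 and λ_min = -3.3589.


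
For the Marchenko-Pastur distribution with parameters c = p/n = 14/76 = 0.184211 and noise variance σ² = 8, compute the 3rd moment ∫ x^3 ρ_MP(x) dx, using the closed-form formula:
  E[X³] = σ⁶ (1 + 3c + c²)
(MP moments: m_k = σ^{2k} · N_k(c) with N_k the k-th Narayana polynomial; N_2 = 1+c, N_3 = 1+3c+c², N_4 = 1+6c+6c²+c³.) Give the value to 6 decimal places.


E[X³] = σ⁶ (1 + 3c + c²) (third MP moment). With σ² = 8 (so σ⁶ = 512) and c = 14/76 = 0.184211: E[X³] = 512 · (1 + 3·0.184211 + (0.184211)²) = 512 · 1.586565.

So E[X^3] = 812.321330.


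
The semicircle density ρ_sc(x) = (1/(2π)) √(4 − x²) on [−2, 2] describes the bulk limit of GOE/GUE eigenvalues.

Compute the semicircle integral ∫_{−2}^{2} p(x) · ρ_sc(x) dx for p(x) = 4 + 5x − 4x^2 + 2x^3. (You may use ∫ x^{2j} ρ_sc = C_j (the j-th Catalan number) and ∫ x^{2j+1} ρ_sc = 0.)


Write p(x) = Σ a_i x^i, split into monomials and integrate each against ρ_sc separately.
Using ∫ x^{2j} ρ_sc = C_j = (1/(j+1)) C(2j, j) (Catalan numbers) and ∫ x^{2j+1} ρ_sc = 0 (odd monomials vanish by symmetry):
  i = 0 (even): a_0 · C_{0} = 4 · 1 = 4
  i = 1 (odd): ∫ x^1 ρ_sc = 0 (vanishes)
  i = 2 (even): a_2 · C_{1} = -4 · 1 = -4
  i = 3 (odd): ∫ x^3 ρ_sc = 0 (vanishes)

Summing the contributions: ∫_{−2}^{2} p(x) ρ_sc(x) dx = 4 + (-4) = 0.


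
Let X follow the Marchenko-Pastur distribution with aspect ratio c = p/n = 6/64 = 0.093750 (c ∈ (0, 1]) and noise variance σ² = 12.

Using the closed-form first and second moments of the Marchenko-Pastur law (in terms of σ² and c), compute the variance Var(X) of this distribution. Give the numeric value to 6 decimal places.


Recall the MP moments m_1 = E[X] = σ² and m_2 = E[X²] = σ⁴ (1 + c).
m_1 = E[X] = σ² = 12, so m_1² = 144.
m_2 = E[X²] = σ⁴ (1 + c) = 144 · (1 + 0.093750) = 144 · 1.093750 = 157.500000.
(Note m_2 − m_1² simplifies to c · σ⁴ = 0.093750 · 144.)

Var(X) = m_2 − m_1² = 157.500000 − 144 = 13.500000.


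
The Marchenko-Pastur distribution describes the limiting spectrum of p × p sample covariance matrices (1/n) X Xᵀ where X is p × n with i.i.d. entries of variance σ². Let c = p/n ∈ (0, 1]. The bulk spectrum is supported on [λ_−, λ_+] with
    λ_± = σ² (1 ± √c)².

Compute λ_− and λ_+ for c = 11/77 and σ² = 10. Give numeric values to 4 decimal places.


c = 11/77 = 0.142857; √c = 0.377964.
λ_− = σ² (1 − √c)² = 10 · (1 − 0.377964)² = 10 · (0.622036)² = 3.869282.
λ_+ = σ² (1 + √c)² = 10 · (1 + 0.377964)² = 10 · (1.377964)² = 18.987861.

Rounded to 4 decimal places: λ_− ≈ 3.8693, λ_+ ≈ 18.9879.


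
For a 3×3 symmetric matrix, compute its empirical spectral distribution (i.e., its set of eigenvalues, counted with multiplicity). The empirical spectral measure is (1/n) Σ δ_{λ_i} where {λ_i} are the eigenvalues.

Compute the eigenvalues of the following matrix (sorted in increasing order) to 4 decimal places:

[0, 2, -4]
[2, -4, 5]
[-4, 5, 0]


Since M is real symmetric, all three eigenvalues are real; they are the roots of det(λI − M) = λ³ − (tr M) λ² + s λ − det M, where s is the sum of the principal 2×2 minors.
tr M = 0 + (-4) + 0 = -4.
s = (0·(-4) − 2²) + (0·0 − (-4)²) + ((-4)·0 − 5²) = -4 + (-16) + (-25) = -45.
det M (expand along row 1) = 0·(-25) − 2·20 + (-4)·(-6) = -16.
Characteristic polynomial: λ³ + 4λ² − 45λ + 16 = 0.
Substitute λ = y + (tr M)/3 = y − 1.333333 to remove the quadratic term: y³ + p·y + q = 0 with p = s − (tr M)²/3 = -50.333333 and q = −2(tr M)³/27 + (tr M)·s/3 − det M = 80.740741.
Three real roots ⇒ use the trigonometric (Viète) form: r = 2√(−p/3) = 8.192137, φ = arccos(3q/(p·r)) = arccos(-0.587437) = 2.198684 rad.
y_k = r·cos(φ/3 − 2πk/3) for k = 0, 1, 2 gives y = 6.088731, 1.702090, -7.790822.
λ_k = y_k − 1.333333 gives λ = 4.7554, 0.3688, -9.1242 (check: the sum is -4.0000 = tr M).

Eigenvalues sorted in increasing order: [-9.1242, 0.3688, 4.7554].


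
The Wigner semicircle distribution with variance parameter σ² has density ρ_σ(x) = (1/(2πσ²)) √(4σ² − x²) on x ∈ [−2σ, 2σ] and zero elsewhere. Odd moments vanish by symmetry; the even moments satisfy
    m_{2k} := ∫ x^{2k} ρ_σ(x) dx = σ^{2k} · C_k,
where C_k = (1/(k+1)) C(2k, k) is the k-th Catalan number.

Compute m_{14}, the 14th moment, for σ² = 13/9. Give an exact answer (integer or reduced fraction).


By the scaled semicircle moment identity, m_{2k} = σ^{2k} · C_k with k = 7.
C_7 = (1/(k+1)) · C(2k, k) = (1/8) · C(14, 7) = (1/8) · 3432 = 429.
σ^{2k} = (σ²)^k = (13/9)^7 = 62748517/4782969.

Therefore m_{14} = σ^{14} · C_7 = (62748517/4782969) · 429 = 8973037931/1594323.


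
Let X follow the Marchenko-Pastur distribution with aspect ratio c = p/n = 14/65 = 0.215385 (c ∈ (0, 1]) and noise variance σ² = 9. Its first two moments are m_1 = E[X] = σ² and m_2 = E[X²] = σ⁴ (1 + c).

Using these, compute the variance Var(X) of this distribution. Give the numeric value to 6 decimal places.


m_1 = E[X] = σ² = 9, so m_1² = 81.
m_2 = E[X²] = σ⁴ (1 + c) = 81 · (1 + 0.215385) = 81 · 1.215385 = 98.446154.
(Note m_2 − m_1² simplifies to c · σ⁴ = 0.215385 · 81.)

Var(X) = m_2 − m_1² = 98.446154 − 81 = 17.446154.


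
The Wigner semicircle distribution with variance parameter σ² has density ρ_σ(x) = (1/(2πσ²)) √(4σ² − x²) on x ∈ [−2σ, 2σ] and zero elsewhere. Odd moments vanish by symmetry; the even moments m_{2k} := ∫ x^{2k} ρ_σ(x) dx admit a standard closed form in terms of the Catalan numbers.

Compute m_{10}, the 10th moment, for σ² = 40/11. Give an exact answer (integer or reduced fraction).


By the scaled semicircle moment identity, m_{2k} = σ^{2k} · C_k with k = 5.
C_5 = (1/(k+1)) · C(2k, k) = (1/6) · C(10, 5) = (1/6) · 252 = 42.
σ^{2k} = (σ²)^k = (40/11)^5 = 102400000/161051.

Therefore m_{10} = σ^{10} · C_5 = (102400000/161051) · 42 = 4300800000/161051.


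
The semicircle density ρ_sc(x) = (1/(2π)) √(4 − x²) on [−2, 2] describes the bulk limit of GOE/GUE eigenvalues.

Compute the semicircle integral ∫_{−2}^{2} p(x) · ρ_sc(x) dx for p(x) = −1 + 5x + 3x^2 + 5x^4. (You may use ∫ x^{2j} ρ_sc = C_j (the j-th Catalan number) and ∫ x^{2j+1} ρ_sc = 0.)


Write p(x) = Σ a_i x^i, split into monomials and integrate each against ρ_sc separately.
Using ∫ x^{2j} ρ_sc = C_j = (1/(j+1)) C(2j, j) (Catalan numbers) and ∫ x^{2j+1} ρ_sc = 0 (odd monomials vanish by symmetry):
  i = 0 (even): a_0 · C_{0} = -1 · 1 = -1
  i = 1 (odd): ∫ x^1 ρ_sc = 0 (vanishes)
  i = 2 (even): a_2 · C_{1} = 3 · 1 = 3
  i = 4 (even): a_4 · C_{2} = 5 · 2 = 10

Summing the contributions: ∫_{−2}^{2} p(x) ρ_sc(x) dx = (-1) + 3 + 10 = 12.


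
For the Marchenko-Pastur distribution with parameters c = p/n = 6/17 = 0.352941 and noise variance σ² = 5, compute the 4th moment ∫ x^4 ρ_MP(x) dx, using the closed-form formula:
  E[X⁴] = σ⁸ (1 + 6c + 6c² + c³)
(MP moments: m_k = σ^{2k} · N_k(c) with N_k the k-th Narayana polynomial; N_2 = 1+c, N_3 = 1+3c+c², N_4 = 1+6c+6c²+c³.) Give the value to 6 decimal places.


E[X⁴] = σ⁸ (1 + 6c + 6c² + c³) (fourth MP moment). With σ² = 5 (so σ⁸ = 625) and c = 6/17 = 0.352941: E[X⁴] = 625 · (1 + 6·0.352941 + 6·(0.352941)² + (0.352941)³) = 625 · 3.909017.

So E[X^4] = 2443.135559.


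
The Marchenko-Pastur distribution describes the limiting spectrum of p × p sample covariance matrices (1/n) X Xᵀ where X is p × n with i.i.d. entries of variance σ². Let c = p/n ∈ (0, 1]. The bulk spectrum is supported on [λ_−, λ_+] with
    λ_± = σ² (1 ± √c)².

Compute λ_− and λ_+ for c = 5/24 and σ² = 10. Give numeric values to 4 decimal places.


c = 5/24 = 0.208333; √c = 0.456435.
λ_− = σ² (1 − √c)² = 10 · (1 − 0.456435)² = 10 · (0.543565)² = 2.954624.
λ_+ = σ² (1 + √c)² = 10 · (1 + 0.456435)² = 10 · (1.456435)² = 21.212043.

Rounded to 4 decimal places: λ_− ≈ 2.9546, λ_+ ≈ 21.2120.


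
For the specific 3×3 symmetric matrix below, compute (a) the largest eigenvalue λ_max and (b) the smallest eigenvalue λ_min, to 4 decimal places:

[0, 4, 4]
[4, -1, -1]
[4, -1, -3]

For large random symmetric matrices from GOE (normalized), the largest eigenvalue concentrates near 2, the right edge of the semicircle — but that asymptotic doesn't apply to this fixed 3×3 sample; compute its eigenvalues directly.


Since M is real symmetric, all three eigenvalues are real; they are the roots of det(λI − M) = λ³ − (tr M) λ² + s λ − det M, where s is the sum of the principal 2×2 minors.
tr M = 0 + (-1) + (-3) = -4.
s = (0·(-1) − 4²) + (0·(-3) − 4²) + ((-1)·(-3) − (-1)²) = -16 + (-16) + 2 = -30.
det M (expand along row 1) = 0·2 − 4·(-8) + 4·0 = 32.
Characteristic polynomial: λ³ + 4λ² − 30λ − 32 = 0.
Substitute λ = y + (tr M)/3 = y − 1.333333 to remove the quadratic term: y³ + p·y + q = 0 with p = s − (tr M)²/3 = -35.333333 and q = −2(tr M)³/27 + (tr M)·s/3 − det M = 12.740741.
Three real roots ⇒ use the trigonometric (Viète) form: r = 2√(−p/3) = 6.863753, φ = arccos(3q/(p·r)) = arccos(-0.157605) = 1.729061 rad.
y_k = r·cos(φ/3 − 2πk/3) for k = 0, 1, 2 gives y = 5.754951, 0.361929, -6.116880.
λ_k = y_k − 1.333333 gives λ = 4.4216, -0.9714, -7.4502 (check: the sum is -4.0000 = tr M).

Hence λ_max = 4.4216 and λ_min = -7.4502.


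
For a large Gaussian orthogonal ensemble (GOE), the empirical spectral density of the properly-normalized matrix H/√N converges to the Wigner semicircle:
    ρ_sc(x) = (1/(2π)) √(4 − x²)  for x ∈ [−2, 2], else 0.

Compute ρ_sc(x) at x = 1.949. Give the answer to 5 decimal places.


ρ_sc(x) = (1/(2π)) √(4 − x²). With x = 1.949:
  4 − x² = 4 − (1.949)² = 4 − 3.798601 = 0.201399.
  √(4 − x²) = 0.448775.
  1/(2π) = 0.159155.
  ρ_sc(1.949) = 0.159155 · 0.448775 = 0.071425.

Rounded to 5 decimal places: ρ_sc(1.949) ≈ 0.07142.


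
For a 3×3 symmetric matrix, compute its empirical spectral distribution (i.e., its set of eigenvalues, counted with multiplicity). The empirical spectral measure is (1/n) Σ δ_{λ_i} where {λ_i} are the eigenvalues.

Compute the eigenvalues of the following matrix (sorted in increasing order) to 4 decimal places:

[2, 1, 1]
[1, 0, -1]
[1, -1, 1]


Since M is real symmetric, all three eigenvalues are real; they are the roots of det(λI − M) = λ³ − (tr M) λ² + s λ − det M, where s is the sum of the principal 2×2 minors.
tr M = 2 + 0 + 1 = 3.
s = (2·0 − 1²) + (2·1 − 1²) + (0·1 − (-1)²) = -1 + 1 + (-1) = -1.
det M (expand along row 1) = 2·(-1) − 1·2 + 1·(-1) = -5.
Characteristic polynomial: λ³ − 3λ² − λ + 5 = 0.
Substitute λ = y + (tr M)/3 = y + 1.000000 to remove the quadratic term: y³ + p·y + q = 0 with p = s − (tr M)²/3 = -4.000000 and q = −2(tr M)³/27 + (tr M)·s/3 − det M = 2.000000.
Three real roots ⇒ use the trigonometric (Viète) form: r = 2√(−p/3) = 2.309401, φ = arccos(3q/(p·r)) = arccos(-0.649519) = 2.277748 rad.
y_k = r·cos(φ/3 − 2πk/3) for k = 0, 1, 2 gives y = 1.675131, 0.539189, -2.214320.
λ_k = y_k + 1.000000 gives λ = 2.6751, 1.5392, -1.2143 (check: the sum is 3.0000 = tr M).

Eigenvalues sorted in increasing order: [-1.2143, 1.5392, 2.6751].


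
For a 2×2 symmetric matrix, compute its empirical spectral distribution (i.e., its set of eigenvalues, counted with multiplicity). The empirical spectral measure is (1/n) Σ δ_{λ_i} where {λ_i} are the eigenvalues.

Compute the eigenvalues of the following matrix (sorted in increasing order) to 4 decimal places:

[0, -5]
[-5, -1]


Since M is real symmetric, both eigenvalues are real; they are the roots of det(λI − M) = λ² − (tr M) λ + det M.
tr M = 0 + (-1) = -1.
det M = 0·(-1) − (-5)² = 0 − 25 = -25.
Characteristic polynomial: λ² + λ − 25 = 0.
Discriminant Δ = (tr M)² − 4·det M = 1 − (-100) = 101; √Δ = 10.049876.
λ = (tr M ± √Δ)/2 = (-1 ± 10.049876)/2, giving (tr M − √Δ)/2 = -5.5249 and (tr M + √Δ)/2 = 4.5249.

Eigenvalues sorted in increasing order: [-5.5249, 4.5249].


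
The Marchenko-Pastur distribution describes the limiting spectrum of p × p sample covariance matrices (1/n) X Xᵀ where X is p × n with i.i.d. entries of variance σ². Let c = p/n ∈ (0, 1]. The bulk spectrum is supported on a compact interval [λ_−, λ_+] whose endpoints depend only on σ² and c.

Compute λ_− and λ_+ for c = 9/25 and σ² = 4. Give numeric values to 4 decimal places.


c = 9/25 = 0.360000; √c = 0.600000.
λ_− = σ² (1 − √c)² = 4 · (1 − 0.600000)² = 4 · (0.400000)² = 0.640000.
λ_+ = σ² (1 + √c)² = 4 · (1 + 0.600000)² = 4 · (1.600000)² = 10.240000.

Rounded to 4 decimal places: λ_− ≈ 0.6400, λ_+ ≈ 10.2400.


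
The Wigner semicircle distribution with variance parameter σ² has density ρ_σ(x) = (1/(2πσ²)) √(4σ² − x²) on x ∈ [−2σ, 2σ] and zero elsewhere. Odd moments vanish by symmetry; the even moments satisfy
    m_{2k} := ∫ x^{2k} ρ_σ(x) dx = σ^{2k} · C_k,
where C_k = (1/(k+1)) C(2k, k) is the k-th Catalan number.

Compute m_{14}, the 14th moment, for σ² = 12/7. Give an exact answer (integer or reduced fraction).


By the scaled semicircle moment identity, m_{2k} = σ^{2k} · C_k with k = 7.
C_7 = (1/(k+1)) · C(2k, k) = (1/8) · C(14, 7) = (1/8) · 3432 = 429.
σ^{2k} = (σ²)^k = (12/7)^7 = 35831808/823543.

Therefore m_{14} = σ^{14} · C_7 = (35831808/823543) · 429 = 15371845632/823543.


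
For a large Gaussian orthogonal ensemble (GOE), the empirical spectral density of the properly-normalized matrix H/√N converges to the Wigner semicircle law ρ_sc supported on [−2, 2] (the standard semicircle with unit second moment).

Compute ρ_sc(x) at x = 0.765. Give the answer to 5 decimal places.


ρ_sc(x) = (1/(2π)) √(4 − x²). With x = 0.765:
  4 − x² = 4 − (0.765)² = 4 − 0.585225 = 3.414775.
  √(4 − x²) = 1.847911.
  1/(2π) = 0.159155.
  ρ_sc(0.765) = 0.159155 · 1.847911 = 0.294104.

Rounded to 5 decimal places: ρ_sc(0.765) ≈ 0.29410.


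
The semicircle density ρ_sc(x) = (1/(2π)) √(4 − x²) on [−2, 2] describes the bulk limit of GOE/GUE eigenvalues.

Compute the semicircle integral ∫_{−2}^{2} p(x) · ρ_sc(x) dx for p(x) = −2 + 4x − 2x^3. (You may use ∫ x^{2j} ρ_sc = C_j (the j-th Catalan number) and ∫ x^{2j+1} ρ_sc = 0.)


Write p(x) = Σ a_i x^i, split into monomials and integrate each against ρ_sc separately.
Using ∫ x^{2j} ρ_sc = C_j = (1/(j+1)) C(2j, j) (Catalan numbers) and ∫ x^{2j+1} ρ_sc = 0 (odd monomials vanish by symmetry):
  i = 0 (even): a_0 · C_{0} = -2 · 1 = -2
  i = 1 (odd): ∫ x^1 ρ_sc = 0 (vanishes)
  i = 3 (odd): ∫ x^3 ρ_sc = 0 (vanishes)

Summing the contributions: ∫_{−2}^{2} p(x) ρ_sc(x) dx = -2.


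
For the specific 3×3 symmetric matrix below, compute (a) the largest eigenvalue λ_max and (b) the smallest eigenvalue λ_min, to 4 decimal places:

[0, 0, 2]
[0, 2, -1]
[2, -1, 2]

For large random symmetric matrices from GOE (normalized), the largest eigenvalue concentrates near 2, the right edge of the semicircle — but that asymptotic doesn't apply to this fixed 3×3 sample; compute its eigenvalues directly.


Since M is real symmetric, all three eigenvalues are real; they are the roots of det(λI − M) = λ³ − (tr M) λ² + s λ − det M, where s is the sum of the principal 2×2 minors.
tr M = 0 + 2 + 2 = 4.
s = (0·2 − 0²) + (0·2 − 2²) + (2·2 − (-1)²) = 0 + (-4) + 3 = -1.
det M (expand along row 1) = 0·3 − 0·2 + 2·(-4) = -8.
Characteristic polynomial: λ³ − 4λ² − λ + 8 = 0.
Substitute λ = y + (tr M)/3 = y + 1.333333 to remove the quadratic term: y³ + p·y + q = 0 with p = s − (tr M)²/3 = -6.333333 and q = −2(tr M)³/27 + (tr M)·s/3 − det M = 1.925926.
Three real roots ⇒ use the trigonometric (Viète) form: r = 2√(−p/3) = 2.905933, φ = arccos(3q/(p·r)) = arccos(-0.313937) = 1.890134 rad.
y_k = r·cos(φ/3 − 2πk/3) for k = 0, 1, 2 gives y = 2.347997, 0.308740, -2.656738.
λ_k = y_k + 1.333333 gives λ = 3.6813, 1.6421, -1.3234 (check: the sum is 4.0000 = tr M).

Hence λ_max = 3.6813 and λ_min = -1.3234.


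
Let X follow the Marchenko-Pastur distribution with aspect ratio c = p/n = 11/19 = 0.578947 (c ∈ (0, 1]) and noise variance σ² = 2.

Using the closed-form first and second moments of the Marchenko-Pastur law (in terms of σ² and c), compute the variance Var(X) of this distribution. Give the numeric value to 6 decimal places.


Recall the MP moments m_1 = E[X] = σ² and m_2 = E[X²] = σ⁴ (1 + c).
m_1 = E[X] = σ² = 2, so m_1² = 4.
m_2 = E[X²] = σ⁴ (1 + c) = 4 · (1 + 0.578947) = 4 · 1.578947 = 6.315789.
(Note m_2 − m_1² simplifies to c · σ⁴ = 0.578947 · 4.)

Var(X) = m_2 − m_1² = 6.315789 − 4 = 2.315789.


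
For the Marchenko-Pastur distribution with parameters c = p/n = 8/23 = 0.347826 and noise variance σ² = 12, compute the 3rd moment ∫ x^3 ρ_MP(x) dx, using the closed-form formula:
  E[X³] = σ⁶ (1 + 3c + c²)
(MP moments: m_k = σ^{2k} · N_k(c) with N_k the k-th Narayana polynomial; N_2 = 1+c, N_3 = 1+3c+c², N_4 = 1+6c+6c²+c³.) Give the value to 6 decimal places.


E[X³] = σ⁶ (1 + 3c + c²) (third MP moment). With σ² = 12 (so σ⁶ = 1728) and c = 8/23 = 0.347826: E[X³] = 1728 · (1 + 3·0.347826 + (0.347826)²) = 1728 · 2.164461.

So E[X^3] = 3740.189036.


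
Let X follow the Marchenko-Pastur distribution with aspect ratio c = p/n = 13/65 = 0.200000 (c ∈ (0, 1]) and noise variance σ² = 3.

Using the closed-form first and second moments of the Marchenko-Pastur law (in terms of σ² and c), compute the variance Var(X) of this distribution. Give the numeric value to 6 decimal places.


Recall the MP moments m_1 = E[X] = σ² and m_2 = E[X²] = σ⁴ (1 + c).
m_1 = E[X] = σ² = 3, so m_1² = 9.
m_2 = E[X²] = σ⁴ (1 + c) = 9 · (1 + 0.200000) = 9 · 1.200000 = 10.800000.
(Note m_2 − m_1² simplifies to c · σ⁴ = 0.200000 · 9.)

Var(X) = m_2 − m_1² = 10.800000 − 9 = 1.800000.


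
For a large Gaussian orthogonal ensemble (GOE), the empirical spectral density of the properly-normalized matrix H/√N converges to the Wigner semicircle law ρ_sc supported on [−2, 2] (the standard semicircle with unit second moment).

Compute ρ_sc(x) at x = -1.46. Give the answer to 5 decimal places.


ρ_sc(x) = (1/(2π)) √(4 − x²). With x = -1.46:
  4 − x² = 4 − (-1.46)² = 4 − 2.131600 = 1.868400.
  √(4 − x²) = 1.366894.
  1/(2π) = 0.159155.
  ρ_sc(-1.46) = 0.159155 · 1.366894 = 0.217548.

Rounded to 5 decimal places: ρ_sc(-1.46) ≈ 0.21755.


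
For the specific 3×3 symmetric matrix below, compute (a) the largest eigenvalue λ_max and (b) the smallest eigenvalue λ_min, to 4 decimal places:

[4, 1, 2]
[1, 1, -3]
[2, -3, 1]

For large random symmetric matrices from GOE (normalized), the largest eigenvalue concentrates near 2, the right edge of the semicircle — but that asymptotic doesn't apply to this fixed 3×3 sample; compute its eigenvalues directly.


Since M is real symmetric, all three eigenvalues are real; they are the roots of det(λI − M) = λ³ − (tr M) λ² + s λ − det M, where s is the sum of the principal 2×2 minors.
tr M = 4 + 1 + 1 = 6.
s = (4·1 − 1²) + (4·1 − 2²) + (1·1 − (-3)²) = 3 + 0 + (-8) = -5.
det M (expand along row 1) = 4·(-8) − 1·7 + 2·(-5) = -49.
Characteristic polynomial: λ³ − 6λ² − 5λ + 49 = 0.
Substitute λ = y + (tr M)/3 = y + 2.000000 to remove the quadratic term: y³ + p·y + q = 0 with p = s − (tr M)²/3 = -17.000000 and q = −2(tr M)³/27 + (tr M)·s/3 − det M = 23.000000.
Three real roots ⇒ use the trigonometric (Viète) form: r = 2√(−p/3) = 4.760952, φ = arccos(3q/(p·r)) = arccos(-0.852523) = 2.591591 rad.
y_k = r·cos(φ/3 − 2πk/3) for k = 0, 1, 2 gives y = 3.092261, 1.588904, -4.681165.
λ_k = y_k + 2.000000 gives λ = 5.0923, 3.5889, -2.6812 (check: the sum is 6.0000 = tr M).

Hence λ_max = 5.0923 and λ_min = -2.6812.


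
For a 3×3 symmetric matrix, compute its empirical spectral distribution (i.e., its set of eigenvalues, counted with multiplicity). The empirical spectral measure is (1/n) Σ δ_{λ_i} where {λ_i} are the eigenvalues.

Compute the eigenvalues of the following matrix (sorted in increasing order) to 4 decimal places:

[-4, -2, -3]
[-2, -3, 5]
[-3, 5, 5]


Since M is real symmetric, all three eigenvalues are real; they are the roots of det(λI − M) = λ³ − (tr M) λ² + s λ − det M, where s is the sum of the principal 2×2 minors.
tr M = -4 + (-3) + 5 = -2.
s = ((-4)·(-3) − (-2)²) + ((-4)·5 − (-3)²) + ((-3)·5 − 5²) = 8 + (-29) + (-40) = -61.
det M (expand along row 1) = (-4)·(-40) − (-2)·5 + (-3)·(-19) = 227.
Characteristic polynomial: λ³ + 2λ² − 61λ − 227 = 0.
Substitute λ = y + (tr M)/3 = y − 0.666667 to remove the quadratic term: y³ + p·y + q = 0 with p = s − (tr M)²/3 = -62.333333 and q = −2(tr M)³/27 + (tr M)·s/3 − det M = -185.740741.
Three real roots ⇒ use the trigonometric (Viète) form: r = 2√(−p/3) = 9.116530, φ = arccos(3q/(p·r)) = arccos(0.980570) = 0.197451 rad.
y_k = r·cos(φ/3 − 2πk/3) for k = 0, 1, 2 gives y = 9.096791, -4.029136, -5.067655.
λ_k = y_k − 0.666667 gives λ = 8.4301, -4.6958, -5.7343 (check: the sum is -2.0000 = tr M).

Eigenvalues sorted in increasing order: [-5.7343, -4.6958, 8.4301].


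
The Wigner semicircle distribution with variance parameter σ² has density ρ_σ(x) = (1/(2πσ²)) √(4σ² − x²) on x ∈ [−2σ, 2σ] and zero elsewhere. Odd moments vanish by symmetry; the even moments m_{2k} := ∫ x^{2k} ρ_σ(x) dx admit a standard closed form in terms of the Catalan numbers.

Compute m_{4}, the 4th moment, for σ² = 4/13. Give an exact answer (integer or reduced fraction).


By the scaled semicircle moment identity, m_{2k} = σ^{2k} · C_k with k = 2.
C_2 = (1/(k+1)) · C(2k, k) = (1/3) · C(4, 2) = (1/3) · 6 = 2.
σ^{2k} = (σ²)^k = (4/13)^2 = 16/169.

Therefore m_{4} = σ^{4} · C_2 = (16/169) · 2 = 32/169.


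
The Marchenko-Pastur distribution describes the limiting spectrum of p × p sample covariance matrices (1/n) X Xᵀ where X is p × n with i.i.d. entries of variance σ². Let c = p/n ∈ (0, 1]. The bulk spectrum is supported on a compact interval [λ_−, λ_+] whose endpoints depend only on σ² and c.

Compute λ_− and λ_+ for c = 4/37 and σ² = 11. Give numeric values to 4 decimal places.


c = 4/37 = 0.108108; √c = 0.328798.
λ_− = σ² (1 − √c)² = 11 · (1 − 0.328798)² = 11 · (0.671202)² = 4.955634.
λ_+ = σ² (1 + √c)² = 11 · (1 + 0.328798)² = 11 · (1.328798)² = 19.422745.

Rounded to 4 decimal places: λ_− ≈ 4.9556, λ_+ ≈ 19.4227.


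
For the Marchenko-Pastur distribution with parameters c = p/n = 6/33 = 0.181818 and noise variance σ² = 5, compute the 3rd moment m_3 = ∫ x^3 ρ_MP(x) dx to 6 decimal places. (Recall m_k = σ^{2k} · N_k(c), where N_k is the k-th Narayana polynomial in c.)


E[X³] = σ⁶ (1 + 3c + c²) (third MP moment). With σ² = 5 (so σ⁶ = 125) and c = 6/33 = 0.181818: E[X³] = 125 · (1 + 3·0.181818 + (0.181818)²) = 125 · 1.578512.

So E[X^3] = 197.314050.


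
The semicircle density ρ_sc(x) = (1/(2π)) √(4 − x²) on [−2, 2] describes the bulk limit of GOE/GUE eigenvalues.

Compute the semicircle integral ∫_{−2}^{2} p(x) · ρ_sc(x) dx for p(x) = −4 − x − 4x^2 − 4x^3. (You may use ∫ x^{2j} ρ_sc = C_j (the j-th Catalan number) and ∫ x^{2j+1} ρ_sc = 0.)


Write p(x) = Σ a_i x^i, split into monomials and integrate each against ρ_sc separately.
Using ∫ x^{2j} ρ_sc = C_j = (1/(j+1)) C(2j, j) (Catalan numbers) and ∫ x^{2j+1} ρ_sc = 0 (odd monomials vanish by symmetry):
  i = 0 (even): a_0 · C_{0} = -4 · 1 = -4
  i = 1 (odd): ∫ x^1 ρ_sc = 0 (vanishes)
  i = 2 (even): a_2 · C_{1} = -4 · 1 = -4
  i = 3 (odd): ∫ x^3 ρ_sc = 0 (vanishes)

Summing the contributions: ∫_{−2}^{2} p(x) ρ_sc(x) dx = (-4) + (-4) = -8.


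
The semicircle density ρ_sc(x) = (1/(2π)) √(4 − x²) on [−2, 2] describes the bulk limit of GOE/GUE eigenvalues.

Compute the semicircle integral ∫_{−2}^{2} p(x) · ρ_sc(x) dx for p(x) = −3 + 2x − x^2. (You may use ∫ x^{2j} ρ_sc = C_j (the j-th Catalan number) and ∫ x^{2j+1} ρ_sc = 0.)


Write p(x) = Σ a_i x^i, split into monomials and integrate each against ρ_sc separately.
Using ∫ x^{2j} ρ_sc = C_j = (1/(j+1)) C(2j, j) (Catalan numbers) and ∫ x^{2j+1} ρ_sc = 0 (odd monomials vanish by symmetry):
  i = 0 (even): a_0 · C_{0} = -3 · 1 = -3
  i = 1 (odd): ∫ x^1 ρ_sc = 0 (vanishes)
  i = 2 (even): a_2 · C_{1} = -1 · 1 = -1

Summing the contributions: ∫_{−2}^{2} p(x) ρ_sc(x) dx = (-3) + (-1) = -4.


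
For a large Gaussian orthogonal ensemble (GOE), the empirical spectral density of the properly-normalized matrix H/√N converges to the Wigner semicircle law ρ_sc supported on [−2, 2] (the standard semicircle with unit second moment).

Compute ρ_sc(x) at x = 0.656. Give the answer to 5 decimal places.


ρ_sc(x) = (1/(2π)) √(4 − x²). With x = 0.656:
  4 − x² = 4 − (0.656)² = 4 − 0.430336 = 3.569664.
  √(4 − x²) = 1.889355.
  1/(2π) = 0.159155.
  ρ_sc(0.656) = 0.159155 · 1.889355 = 0.300700.

Rounded to 5 decimal places: ρ_sc(0.656) ≈ 0.30070.
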